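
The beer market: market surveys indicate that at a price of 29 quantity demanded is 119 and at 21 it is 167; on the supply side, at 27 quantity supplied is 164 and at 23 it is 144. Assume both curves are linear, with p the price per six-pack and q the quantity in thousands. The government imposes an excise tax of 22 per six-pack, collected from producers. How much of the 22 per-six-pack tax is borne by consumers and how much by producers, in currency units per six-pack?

Consumers bear 10 per six-pack; producers bear 12 per six-pack.

Demand slope: (167 − 119)/(21 − 29) = -6, so qd = 293 − 6p.
Supply slope: (144 − 164)/(23 − 27) = 5, so qs = 5p + 29.
Before the tax: set 293 − 6p = 5p + 29 → p* = 24, q* = 149.
With the tax collected from producers, supply shifts: qs = 5(p − 22) + 29.
Solving gives q = 89 with consumers paying 34 and producers receiving 12 (the 22 wedge).
Burden on consumers: 10; on producers: 12. (They sum to 22.)
The less price-elastic side of the market bears the larger share of a per-unit tax.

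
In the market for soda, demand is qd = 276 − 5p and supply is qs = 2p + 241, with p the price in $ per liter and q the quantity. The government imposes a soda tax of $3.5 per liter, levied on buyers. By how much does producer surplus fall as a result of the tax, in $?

Before the tax: set 276 − 5p = 2p + 241 → p* = $5, q* = 251.
With the tax collected from buyers, demand (in seller-price terms) shifts: qd = 276 − 5(p + 3.5).
Solving gives q = 246 with buyers paying $6 and producers receiving $2.5 (the $3.5 wedge).
ΔPS is the trapezoid between Q = 246 and Q = 251 of height $2.5: ½ · (251 + 246) · 2.5 = $621.25.

Producer surplus falls by $621.25.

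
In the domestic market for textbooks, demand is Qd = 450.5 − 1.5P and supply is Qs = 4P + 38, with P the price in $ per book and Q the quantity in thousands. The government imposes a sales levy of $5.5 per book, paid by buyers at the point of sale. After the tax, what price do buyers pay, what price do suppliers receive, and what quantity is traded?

Buyers pay $79; suppliers receive $73.5; quantity = 332.

Before the tax: set 450.5 − 1.5P = 4P + 38 → P* = $75, Q* = 338.
With the tax collected from buyers, demand (in seller-price terms) shifts: Qd = 450.5 − 1.5(P + 5.5).
Solving gives Q = 332 with buyers paying $79 and suppliers receiving $73.5 (the $5.5 wedge).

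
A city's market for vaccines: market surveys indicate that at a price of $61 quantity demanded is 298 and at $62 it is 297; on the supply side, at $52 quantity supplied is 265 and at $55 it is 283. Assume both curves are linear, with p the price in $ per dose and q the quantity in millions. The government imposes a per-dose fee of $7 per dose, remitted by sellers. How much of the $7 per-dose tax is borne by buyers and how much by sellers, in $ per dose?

Buyers bear $6 per dose; sellers bear $1 per dose.

Demand slope: (297 − 298)/(62 − 61) = -1, so qd = 359 − p.
Supply slope: (283 − 265)/(55 − 52) = 6, so qs = 6p − 47.
Before the tax: set 359 − p = 6p − 47 → p* = $58, q* = 301.
With the tax collected from sellers, supply shifts: qs = 6(p − 7) − 47.
New equilibrium: buyers pay $64, sellers receive $57, q = 295. (Wedge: pb − ps = 7.)
Burden on buyers: $6; on sellers: $1. (They sum to $7.)
The less price-elastic side of the market bears the larger share of a per-unit tax.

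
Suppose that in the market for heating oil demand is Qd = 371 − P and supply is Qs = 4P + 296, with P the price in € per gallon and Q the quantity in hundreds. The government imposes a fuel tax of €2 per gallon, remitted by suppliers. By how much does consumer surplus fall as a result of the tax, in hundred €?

Before the tax: set 371 − P = 4P + 296 → P* = €15, Q* = 356.
With the tax collected from suppliers, supply shifts: Qs = 4(P − 2) + 296.
New equilibrium: consumers pay €16.6, suppliers receive €14.6, Q = 354.4. (Wedge: Pb − Ps = 2.)
ΔCS is the trapezoid between Q = 354.4 and Q = 356 of height €1.6: ½ · (356 + 354.4) · 1.6 = €568.32.

Consumer surplus falls by €568.32 hundred.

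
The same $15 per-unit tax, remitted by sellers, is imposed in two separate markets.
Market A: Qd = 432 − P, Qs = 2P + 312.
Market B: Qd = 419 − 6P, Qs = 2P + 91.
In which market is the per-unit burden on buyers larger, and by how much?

Market A: pre-tax P* = $40, Q* = 392; post-tax Q = 382; per-unit burden on buyers = $10.
Market B: pre-tax P* = $41, Q* = 173; post-tax Q = 150.5; per-unit burden on buyers = $3.75.
Difference: $10 vs $3.75 → market A is larger by $6.25.

Market A, by $6.25.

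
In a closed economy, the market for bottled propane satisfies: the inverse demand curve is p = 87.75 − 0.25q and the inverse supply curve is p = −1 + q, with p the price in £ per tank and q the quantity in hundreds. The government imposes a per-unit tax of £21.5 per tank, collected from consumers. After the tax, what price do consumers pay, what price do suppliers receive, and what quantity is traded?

Consumers pay £74.3; suppliers receive £52.8; quantity = 53.8.

Rewrite in direct form: qd = 351 − 4p and qs = p + 1.
Before the tax: set 351 − 4p = p + 1 → p* = £70, q* = 71.
With the tax collected from consumers, demand (in seller-price terms) shifts: qd = 351 − 4(p + 21.5).
New equilibrium: consumers pay £74.3, suppliers receive £52.8, q = 53.8. (Wedge: pb − ps = 21.5.)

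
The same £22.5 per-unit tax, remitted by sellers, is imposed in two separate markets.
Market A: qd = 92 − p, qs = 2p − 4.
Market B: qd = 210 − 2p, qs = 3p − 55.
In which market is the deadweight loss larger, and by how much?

Market B, by £135.

Market A: pre-tax p* = £32, q* = 60; post-tax q = 45; deadweight loss = £168.75.
Market B: pre-tax p* = £53, q* = 104; post-tax q = 77; deadweight loss = £303.75.
Difference: £168.75 vs £303.75 → market B is larger by £135.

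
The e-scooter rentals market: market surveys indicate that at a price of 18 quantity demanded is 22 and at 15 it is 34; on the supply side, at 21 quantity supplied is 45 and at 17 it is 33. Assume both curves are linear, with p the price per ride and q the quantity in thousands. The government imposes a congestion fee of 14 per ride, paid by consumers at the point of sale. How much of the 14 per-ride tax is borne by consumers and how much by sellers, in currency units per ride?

Consumers bear 6 per ride; sellers bear 8 per ride.

Demand slope: (34 − 22)/(15 − 18) = -4, so qd = 94 − 4p.
Supply slope: (33 − 45)/(17 − 21) = 3, so qs = 3p − 18.
Without the tax, 94 − 4p = 3p − 18 gives 7p = 112, so p* = 16 and q* = 30.
With the tax collected from consumers, demand (in seller-price terms) shifts: qd = 94 − 4(p + 14).
Solving gives q = 6 with consumers paying 22 and sellers receiving 8 (the 14 wedge).
Burden on consumers: 6; on sellers: 8. (They sum to 14.)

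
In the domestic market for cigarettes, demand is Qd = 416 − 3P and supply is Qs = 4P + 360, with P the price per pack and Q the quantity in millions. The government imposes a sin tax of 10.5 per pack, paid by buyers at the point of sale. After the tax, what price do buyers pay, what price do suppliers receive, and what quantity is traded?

Buyers pay 14; suppliers receive 3.5; quantity = 374.

Without the tax, 416 − 3P = 4P + 360 gives 7P = 56, so P* = 8 and Q* = 392.
With the tax collected from buyers, demand (in seller-price terms) shifts: Qd = 416 − 3(P + 10.5).
Solving gives Q = 374 with buyers paying 14 and suppliers receiving 3.5 (the 10.5 wedge).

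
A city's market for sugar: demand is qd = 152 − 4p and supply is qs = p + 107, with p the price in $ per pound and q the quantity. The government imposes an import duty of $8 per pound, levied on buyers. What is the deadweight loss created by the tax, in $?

Deadweight loss = $25.6.

Without the tax, 152 − 4p = p + 107 gives 5p = 45, so p* = $9 and q* = 116.
With the tax collected from buyers, demand (in seller-price terms) shifts: qd = 152 − 4(p + 8).
Solving gives q = 109.6 with buyers paying $10.6 and sellers receiving $2.6 (the $8 wedge).
Quantity falls by |ΔQ| = |116 − 109.6| = 6.4.
DWL = ½ · t · |ΔQ| = ½ · 8 · 6.4 = $25.6.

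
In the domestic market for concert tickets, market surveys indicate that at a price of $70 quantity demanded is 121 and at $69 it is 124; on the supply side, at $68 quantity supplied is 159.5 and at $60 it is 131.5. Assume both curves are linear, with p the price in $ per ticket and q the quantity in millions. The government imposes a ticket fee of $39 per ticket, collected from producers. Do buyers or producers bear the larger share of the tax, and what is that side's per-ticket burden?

Buyers bear the larger share: $21 per ticket.

Demand slope: (124 − 121)/(69 − 70) = -3, so qd = 331 − 3p.
Supply slope: (131.5 − 159.5)/(60 − 68) = 3.5, so qs = 3.5p − 78.5.
Without the tax, 331 − 3p = 3.5p − 78.5 gives 6.5p = 409.5, so p* = $63 and q* = 142.
With the tax collected from producers, supply shifts: qs = 3.5(p − 39) − 78.5.
Solving gives q = 79 with buyers paying $84 and producers receiving $45 (the $39 wedge).
Per-ticket burden: buyers $21, producers $18.
Buyers take the larger share because demand is less price-elastic here (demand slope 3 vs supply slope 3.5).
The less price-elastic side of the market bears the larger share of a per-unit tax.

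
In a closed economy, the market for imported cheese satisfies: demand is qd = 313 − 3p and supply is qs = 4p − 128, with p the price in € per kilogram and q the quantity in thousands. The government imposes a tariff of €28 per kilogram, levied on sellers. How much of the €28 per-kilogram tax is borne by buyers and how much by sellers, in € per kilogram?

Buyers bear €16 per kilogram; sellers bear €12 per kilogram.

Before the tax: set 313 − 3p = 4p − 128 → p* = €63, q* = 124.
With the tax collected from sellers, supply shifts: qs = 4(p − 28) − 128.
New equilibrium: buyers pay €79, sellers receive €51, q = 76. (Wedge: pb − ps = 28.)
Burden on buyers: €16; on sellers: €12. (They sum to €28.)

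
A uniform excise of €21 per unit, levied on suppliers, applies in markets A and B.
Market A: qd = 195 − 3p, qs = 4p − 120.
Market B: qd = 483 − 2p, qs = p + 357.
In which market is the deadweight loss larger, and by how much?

Market A, by €231.

Market A: pre-tax p* = €45, q* = 60; post-tax q = 24; deadweight loss = €378.
Market B: pre-tax p* = €42, q* = 399; post-tax q = 385; deadweight loss = €147.
Difference: €378 vs €147 → market A is larger by €231.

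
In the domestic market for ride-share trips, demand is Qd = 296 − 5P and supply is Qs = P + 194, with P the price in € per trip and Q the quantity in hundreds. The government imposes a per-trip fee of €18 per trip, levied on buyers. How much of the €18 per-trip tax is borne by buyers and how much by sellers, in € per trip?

Without the tax, 296 − 5P = P + 194 gives 6P = 102, so P* = €17 and Q* = 211.
With the tax collected from buyers, demand (in seller-price terms) shifts: Qd = 296 − 5(P + 18).
Solving gives Q = 196 with buyers paying €20 and sellers receiving €2 (the €18 wedge).
Burden on buyers: €3; on sellers: €15. (They sum to €18.)
The less price-elastic side of the market bears the larger share of a per-unit tax.

Buyers bear €3 per trip; sellers bear €15 per trip.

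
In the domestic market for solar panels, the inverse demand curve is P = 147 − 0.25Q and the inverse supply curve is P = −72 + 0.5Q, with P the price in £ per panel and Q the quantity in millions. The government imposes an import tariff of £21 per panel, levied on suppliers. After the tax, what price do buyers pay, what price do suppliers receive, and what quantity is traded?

Buyers pay £81; suppliers receive £60; quantity = 264.

Inverting to Q(P) form: Qd = 588 − 4P; Qs = 2P + 144.
Without the tax, 588 − 4P = 2P + 144 gives 6P = 444, so P* = £74 and Q* = 292.
With the tax collected from suppliers, supply shifts: Qs = 2(P − 21) + 144.
New equilibrium: buyers pay £81, suppliers receive £60, Q = 264. (Wedge: Pb − Ps = 21.)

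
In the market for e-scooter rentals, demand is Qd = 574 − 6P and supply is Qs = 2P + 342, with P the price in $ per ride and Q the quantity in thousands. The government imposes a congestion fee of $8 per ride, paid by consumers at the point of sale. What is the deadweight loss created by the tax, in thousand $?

Deadweight loss = $48 thousand.

Without the tax, 574 − 6P = 2P + 342 gives 8P = 232, so P* = $29 and Q* = 400.
With the tax collected from consumers, demand (in seller-price terms) shifts: Qd = 574 − 6(P + 8).
Solving gives Q = 388 with consumers paying $31 and suppliers receiving $23 (the $8 wedge).
Quantity falls by |ΔQ| = |400 − 388| = 12.
DWL = ½ · t · |ΔQ| = ½ · 8 · 12 = $48.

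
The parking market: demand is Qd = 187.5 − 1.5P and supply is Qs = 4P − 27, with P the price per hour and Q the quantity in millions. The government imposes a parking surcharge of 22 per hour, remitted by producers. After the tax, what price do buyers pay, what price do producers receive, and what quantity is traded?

Without the tax, 187.5 − 1.5P = 4P − 27 gives 5.5P = 214.5, so P* = 39 and Q* = 129.
With the tax collected from producers, supply shifts: Qs = 4(P − 22) − 27.
Solving gives Q = 105 with buyers paying 55 and producers receiving 33 (the 22 wedge).
The less price-elastic side of the market bears the larger share of a per-unit tax.

Buyers pay 55; producers receive 33; quantity = 105.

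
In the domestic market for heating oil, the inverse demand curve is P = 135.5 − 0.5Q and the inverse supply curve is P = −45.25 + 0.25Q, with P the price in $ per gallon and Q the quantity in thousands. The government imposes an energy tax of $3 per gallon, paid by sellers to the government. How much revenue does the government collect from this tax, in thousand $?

Rewrite in direct form: Qd = 271 − 2P and Qs = 4P + 181.
Without the tax, 271 − 2P = 4P + 181 gives 6P = 90, so P* = $15 and Q* = 241.
With the tax collected from sellers, supply shifts: Qs = 4(P − 3) + 181.
Solving gives Q = 237 with consumers paying $17 and sellers receiving $14 (the $3 wedge).
Revenue = t · Q = 3 · 237 = $711.

Tax revenue = $711 thousand.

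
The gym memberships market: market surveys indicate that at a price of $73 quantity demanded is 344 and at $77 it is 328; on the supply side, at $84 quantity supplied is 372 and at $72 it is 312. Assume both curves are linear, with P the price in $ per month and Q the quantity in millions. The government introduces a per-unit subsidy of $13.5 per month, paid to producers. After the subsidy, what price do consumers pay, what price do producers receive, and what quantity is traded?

Consumers pay $68.5; producers receive $82; quantity = 362.

Demand slope: (328 − 344)/(77 − 73) = -4, so Qd = 636 − 4P.
Supply slope: (312 − 372)/(72 − 84) = 5, so Qs = 5P − 48.
Without the subsidy, 636 − 4P = 5P − 48 gives 9P = 684, so P* = $76 and Q* = 332.
With a per-unit subsidy paid to producers, each receives P + 13.5 per unit sold, so supply becomes Qs = 5(P + 13.5) − 48.
Solving gives Q = 362 with consumers paying $68.5 and producers receiving $82 (the $13.5 wedge).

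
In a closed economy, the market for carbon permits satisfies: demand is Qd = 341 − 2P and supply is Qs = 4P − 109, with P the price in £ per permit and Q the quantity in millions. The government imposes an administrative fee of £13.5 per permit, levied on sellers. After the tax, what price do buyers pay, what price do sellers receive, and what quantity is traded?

Before the tax: set 341 − 2P = 4P − 109 → P* = £75, Q* = 191.
With the tax collected from sellers, supply shifts: Qs = 4(P − 13.5) − 109.
Solving gives Q = 173 with buyers paying £84 and sellers receiving £70.5 (the £13.5 wedge).
The less price-elastic side of the market bears the larger share of a per-unit tax.

Buyers pay £84; sellers receive £70.5; quantity = 173.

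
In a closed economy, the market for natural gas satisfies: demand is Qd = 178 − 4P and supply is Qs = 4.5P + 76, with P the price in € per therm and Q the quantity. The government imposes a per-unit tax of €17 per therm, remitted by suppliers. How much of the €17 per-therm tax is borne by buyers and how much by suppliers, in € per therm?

Buyers bear €9 per therm; suppliers bear €8 per therm.

Without the tax, 178 − 4P = 4.5P + 76 gives 8.5P = 102, so P* = €12 and Q* = 130.
With the tax collected from suppliers, supply shifts: Qs = 4.5(P − 17) + 76.
Solving gives Q = 94 with buyers paying €21 and suppliers receiving €4 (the €17 wedge).
Burden on buyers: €9; on suppliers: €8. (They sum to €17.)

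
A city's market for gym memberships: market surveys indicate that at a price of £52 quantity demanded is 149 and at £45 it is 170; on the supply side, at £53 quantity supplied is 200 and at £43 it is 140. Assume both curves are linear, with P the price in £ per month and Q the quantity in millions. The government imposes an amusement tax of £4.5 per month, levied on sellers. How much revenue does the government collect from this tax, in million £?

Tax revenue = £697.5 million.

Demand slope: (170 − 149)/(45 − 52) = -3, so Qd = 305 − 3P.
Supply slope: (140 − 200)/(43 − 53) = 6, so Qs = 6P − 118.
Before the tax: set 305 − 3P = 6P − 118 → P* = £47, Q* = 164.
With the tax collected from sellers, supply shifts: Qs = 6(P − 4.5) − 118.
Solving gives Q = 155 with buyers paying £50 and sellers receiving £45.5 (the £4.5 wedge).
Revenue = t · Q = 4.5 · 155 = £697.5.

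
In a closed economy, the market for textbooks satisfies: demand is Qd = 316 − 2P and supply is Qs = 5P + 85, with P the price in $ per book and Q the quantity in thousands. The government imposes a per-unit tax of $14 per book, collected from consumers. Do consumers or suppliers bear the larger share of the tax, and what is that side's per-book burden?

Without the tax, 316 − 2P = 5P + 85 gives 7P = 231, so P* = $33 and Q* = 250.
With the tax collected from consumers, demand (in seller-price terms) shifts: Qd = 316 − 2(P + 14).
New equilibrium: consumers pay $43, suppliers receive $29, Q = 230. (Wedge: Pb − Ps = 14.)
Per-book burden: consumers $10, suppliers $4.
Consumers take the larger share because demand is less price-elastic here (demand slope 2 vs supply slope 5).

Consumers bear the larger share: $10 per book.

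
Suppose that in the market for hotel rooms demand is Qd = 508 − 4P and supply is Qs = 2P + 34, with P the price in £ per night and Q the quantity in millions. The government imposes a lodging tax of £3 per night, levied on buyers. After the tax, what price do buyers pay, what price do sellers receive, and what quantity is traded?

Buyers pay £80; sellers receive £77; quantity = 188.

Without the tax, 508 − 4P = 2P + 34 gives 6P = 474, so P* = £79 and Q* = 192.
With the tax collected from buyers, demand (in seller-price terms) shifts: Qd = 508 − 4(P + 3).
New equilibrium: buyers pay £80, sellers receive £77, Q = 188. (Wedge: Pb − Ps = 3.)
The less price-elastic side of the market bears the larger share of a per-unit tax.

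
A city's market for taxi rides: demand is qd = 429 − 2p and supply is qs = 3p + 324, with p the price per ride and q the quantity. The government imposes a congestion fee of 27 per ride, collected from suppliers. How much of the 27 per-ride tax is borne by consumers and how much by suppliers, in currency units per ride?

Without the tax, 429 − 2p = 3p + 324 gives 5p = 105, so p* = 21 and q* = 387.
With the tax collected from suppliers, supply shifts: qs = 3(p − 27) + 324.
New equilibrium: consumers pay 37.2, suppliers receive 10.2, q = 354.6. (Wedge: pb − ps = 27.)
Burden on consumers: 16.2; on suppliers: 10.8. (They sum to 27.)
The less price-elastic side of the market bears the larger share of a per-unit tax.

Consumers bear 16.2 per ride; suppliers bear 10.8 per ride.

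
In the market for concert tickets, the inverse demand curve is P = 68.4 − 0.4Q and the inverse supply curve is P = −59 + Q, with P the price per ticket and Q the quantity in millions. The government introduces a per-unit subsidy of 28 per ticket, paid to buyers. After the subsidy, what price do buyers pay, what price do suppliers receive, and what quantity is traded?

Buyers pay 24; suppliers receive 52; quantity = 111.

Rewrite in direct form: Qd = 171 − 2.5P and Qs = P + 59.
Before the subsidy: set 171 − 2.5P = P + 59 → P* = 32, Q* = 91.
With a per-unit subsidy paid to buyers, each effectively pays P − 28, so demand becomes Qd = 171 − 2.5(P − 28).
Solving gives Q = 111 with buyers paying 24 and suppliers receiving 52 (the 28 wedge).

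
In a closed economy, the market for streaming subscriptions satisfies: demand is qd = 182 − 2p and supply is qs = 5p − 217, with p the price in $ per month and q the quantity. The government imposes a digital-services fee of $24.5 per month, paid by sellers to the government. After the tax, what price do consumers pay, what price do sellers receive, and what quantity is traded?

Consumers pay $74.5; sellers receive $50; quantity = 33.

Without the tax, 182 − 2p = 5p − 217 gives 7p = 399, so p* = $57 and q* = 68.
With the tax collected from sellers, supply shifts: qs = 5(p − 24.5) − 217.
Solving gives q = 33 with consumers paying $74.5 and sellers receiving $50 (the $24.5 wedge).
The less price-elastic side of the market bears the larger share of a per-unit tax.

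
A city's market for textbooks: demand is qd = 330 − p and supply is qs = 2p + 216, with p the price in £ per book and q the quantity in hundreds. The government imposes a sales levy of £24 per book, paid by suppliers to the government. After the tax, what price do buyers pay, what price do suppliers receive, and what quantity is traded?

Buyers pay £54; suppliers receive £30; quantity = 276.

Before the tax: set 330 − p = 2p + 216 → p* = £38, q* = 292.
With the tax collected from suppliers, supply shifts: qs = 2(p − 24) + 216.
New equilibrium: buyers pay £54, suppliers receive £30, q = 276. (Wedge: pb − ps = 24.)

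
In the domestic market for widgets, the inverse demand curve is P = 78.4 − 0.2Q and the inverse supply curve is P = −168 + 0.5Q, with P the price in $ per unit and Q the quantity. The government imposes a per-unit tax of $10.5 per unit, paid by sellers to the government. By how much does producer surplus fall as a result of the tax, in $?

Producer surplus falls by $2583.75.

Rewrite in direct form: Qd = 392 − 5P and Qs = 2P + 336.
Before the tax: set 392 − 5P = 2P + 336 → P* = $8, Q* = 352.
With the tax collected from sellers, supply shifts: Qs = 2(P − 10.5) + 336.
New equilibrium: buyers pay $11, sellers receive $0.5, Q = 337. (Wedge: Pb − Ps = 10.5.)
ΔPS is the trapezoid between Q = 337 and Q = 352 of height $7.5: ½ · (352 + 337) · 7.5 = $2583.75.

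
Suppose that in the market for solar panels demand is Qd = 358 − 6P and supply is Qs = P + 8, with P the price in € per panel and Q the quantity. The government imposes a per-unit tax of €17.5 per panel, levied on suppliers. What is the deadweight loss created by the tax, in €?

Before the tax: set 358 − 6P = P + 8 → P* = €50, Q* = 58.
With the tax collected from suppliers, supply shifts: Qs = (P − 17.5) + 8.
New equilibrium: buyers pay €52.5, suppliers receive €35, Q = 43. (Wedge: Pb − Ps = 17.5.)
Quantity falls by |ΔQ| = |58 − 43| = 15.
DWL = ½ · t · |ΔQ| = ½ · 17.5 · 15 = €131.25.

Deadweight loss = €131.25.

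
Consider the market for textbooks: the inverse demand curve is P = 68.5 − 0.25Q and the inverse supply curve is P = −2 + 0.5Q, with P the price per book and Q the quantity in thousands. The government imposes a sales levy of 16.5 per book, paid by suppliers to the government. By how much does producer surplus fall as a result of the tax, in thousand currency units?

Producer surplus falls by 913 thousand.

Inverting to Q(P) form: Qd = 274 − 4P; Qs = 2P + 4.
Before the tax: set 274 − 4P = 2P + 4 → P* = 45, Q* = 94.
With the tax collected from suppliers, supply shifts: Qs = 2(P − 16.5) + 4.
Solving gives Q = 72 with consumers paying 50.5 and suppliers receiving 34 (the 16.5 wedge).
ΔPS is the trapezoid between Q = 72 and Q = 94 of height 11: ½ · (94 + 72) · 11 = 913.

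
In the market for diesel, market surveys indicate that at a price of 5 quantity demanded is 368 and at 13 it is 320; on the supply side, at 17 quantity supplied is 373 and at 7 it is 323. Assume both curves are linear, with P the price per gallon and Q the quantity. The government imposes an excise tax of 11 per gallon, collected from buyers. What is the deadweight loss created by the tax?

Demand slope: (320 − 368)/(13 − 5) = -6, so Qd = 398 − 6P.
Supply slope: (323 − 373)/(7 − 17) = 5, so Qs = 5P + 288.
Before the tax: set 398 − 6P = 5P + 288 → P* = 10, Q* = 338.
With the tax collected from buyers, demand (in seller-price terms) shifts: Qd = 398 − 6(P + 11).
New equilibrium: buyers pay 15, suppliers receive 4, Q = 308. (Wedge: Pb − Ps = 11.)
Quantity falls by |ΔQ| = |338 − 308| = 30.
DWL = ½ · t · |ΔQ| = ½ · 11 · 30 = 165.

Deadweight loss = 165.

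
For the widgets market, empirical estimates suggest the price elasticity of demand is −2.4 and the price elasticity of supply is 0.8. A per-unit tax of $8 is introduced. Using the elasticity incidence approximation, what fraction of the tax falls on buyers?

Incidence ratio: buyers' share ≈ εs / (εs + |εd|) = 0.8 / (0.8 + 2.4) = 0.25.
Supply is the less elastic side, so buyers bear the smaller share.

Buyers' share ≈ 0.25.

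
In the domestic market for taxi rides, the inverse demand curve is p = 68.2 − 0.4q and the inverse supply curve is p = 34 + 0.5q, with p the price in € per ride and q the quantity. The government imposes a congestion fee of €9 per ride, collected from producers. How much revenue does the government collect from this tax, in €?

Tax revenue = €252.

Inverting to q(p) form: qd = 170.5 − 2.5p; qs = 2p − 68.
Before the tax: set 170.5 − 2.5p = 2p − 68 → p* = €53, q* = 38.
With the tax collected from producers, supply shifts: qs = 2(p − 9) − 68.
New equilibrium: consumers pay €57, producers receive €48, q = 28. (Wedge: pb − ps = 9.)
Revenue = t · Q = 9 · 28 = €252.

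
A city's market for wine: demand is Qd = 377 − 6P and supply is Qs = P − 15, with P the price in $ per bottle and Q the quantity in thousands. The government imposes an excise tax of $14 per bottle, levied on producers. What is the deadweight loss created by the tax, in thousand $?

Without the tax, 377 − 6P = P − 15 gives 7P = 392, so P* = $56 and Q* = 41.
With the tax collected from producers, supply shifts: Qs = (P − 14) − 15.
Solving gives Q = 29 with buyers paying $58 and producers receiving $44 (the $14 wedge).
Quantity falls by |ΔQ| = |41 − 29| = 12.
DWL = ½ · t · |ΔQ| = ½ · 14 · 12 = $84.

Deadweight loss = $84 thousand.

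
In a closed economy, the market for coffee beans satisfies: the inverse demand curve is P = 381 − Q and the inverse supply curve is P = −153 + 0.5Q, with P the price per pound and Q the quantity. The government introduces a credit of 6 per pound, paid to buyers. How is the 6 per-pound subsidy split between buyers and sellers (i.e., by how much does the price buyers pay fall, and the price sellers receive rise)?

Inverting to Q(P) form: Qd = 381 − P; Qs = 2P + 306.
Before the subsidy: set 381 − P = 2P + 306 → P* = 25, Q* = 356.
With a per-unit subsidy paid to buyers, each effectively pays P − 6, so demand becomes Qd = 381 − (P − 6).
Solving gives Q = 360 with buyers paying 21 and sellers receiving 27 (the 6 wedge).
Gain to buyers: 4; to sellers: 2. (They sum to 6.)

Buyers gain 4 per pound; sellers gain 2 per pound.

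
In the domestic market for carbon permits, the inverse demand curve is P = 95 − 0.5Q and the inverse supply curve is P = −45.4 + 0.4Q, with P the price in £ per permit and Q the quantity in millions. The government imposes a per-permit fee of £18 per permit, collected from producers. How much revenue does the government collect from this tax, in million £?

Inverting to Q(P) form: Qd = 190 − 2P; Qs = 2.5P + 113.5.
Before the tax: set 190 − 2P = 2.5P + 113.5 → P* = £17, Q* = 156.
With the tax collected from producers, supply shifts: Qs = 2.5(P − 18) + 113.5.
New equilibrium: consumers pay £27, producers receive £9, Q = 136. (Wedge: Pb − Ps = 18.)
Revenue = t · Q = 18 · 136 = £2448.

Tax revenue = £2448 million.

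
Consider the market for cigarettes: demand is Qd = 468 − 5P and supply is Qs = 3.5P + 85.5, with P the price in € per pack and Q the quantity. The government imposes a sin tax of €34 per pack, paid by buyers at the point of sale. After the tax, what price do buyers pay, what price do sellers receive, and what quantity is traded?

Buyers pay €59; sellers receive €25; quantity = 173.

Without the tax, 468 − 5P = 3.5P + 85.5 gives 8.5P = 382.5, so P* = €45 and Q* = 243.
With the tax collected from buyers, demand (in seller-price terms) shifts: Qd = 468 − 5(P + 34).
New equilibrium: buyers pay €59, sellers receive €25, Q = 173. (Wedge: Pb − Ps = 34.)
The less price-elastic side of the market bears the larger share of a per-unit tax.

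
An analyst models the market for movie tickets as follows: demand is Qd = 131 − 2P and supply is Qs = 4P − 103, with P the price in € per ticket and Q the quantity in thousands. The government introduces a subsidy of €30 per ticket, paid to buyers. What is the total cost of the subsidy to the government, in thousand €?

Government outlay = €2790 thousand.

Before the subsidy: set 131 − 2P = 4P − 103 → P* = €39, Q* = 53.
With a per-unit subsidy paid to buyers, each effectively pays P − 30, so demand becomes Qd = 131 − 2(P − 30).
New equilibrium: buyers pay €19, sellers receive €49, Q = 93. (Wedge: Pb − Ps = −30.)
Outlay = t · Q = 30 · 93 = €2790.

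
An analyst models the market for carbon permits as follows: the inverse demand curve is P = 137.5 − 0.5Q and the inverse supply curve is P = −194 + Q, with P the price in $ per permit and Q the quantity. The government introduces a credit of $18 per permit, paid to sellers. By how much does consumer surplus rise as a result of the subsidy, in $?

Inverting to Q(P) form: Qd = 275 − 2P; Qs = P + 194.
Before the subsidy: set 275 − 2P = P + 194 → P* = $27, Q* = 221.
With a per-unit subsidy paid to sellers, each receives P + 18 per unit sold, so supply becomes Qs = (P + 18) + 194.
New equilibrium: consumers pay $21, sellers receive $39, Q = 233. (Wedge: Pb − Ps = −18.)
ΔCS is the trapezoid between Q = 233 and Q = 221 of height $6: ½ · (221 + 233) · 6 = $1362.

Consumer surplus rises by $1362.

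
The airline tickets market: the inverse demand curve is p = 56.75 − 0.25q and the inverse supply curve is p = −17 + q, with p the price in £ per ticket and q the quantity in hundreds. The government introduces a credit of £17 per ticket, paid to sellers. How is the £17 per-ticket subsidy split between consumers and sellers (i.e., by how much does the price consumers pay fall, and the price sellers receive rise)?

Consumers gain £3.4 per ticket; sellers gain £13.6 per ticket.

Inverting to q(p) form: qd = 227 − 4p; qs = p + 17.
Before the subsidy: set 227 − 4p = p + 17 → p* = £42, q* = 59.
With a per-unit subsidy paid to sellers, each receives p + 17 per unit sold, so supply becomes qs = (p + 17) + 17.
New equilibrium: consumers pay £38.6, sellers receive £55.6, q = 72.6. (Wedge: pb − ps = −17.)
Gain to consumers: £3.4; to sellers: £13.6. (They sum to £17.)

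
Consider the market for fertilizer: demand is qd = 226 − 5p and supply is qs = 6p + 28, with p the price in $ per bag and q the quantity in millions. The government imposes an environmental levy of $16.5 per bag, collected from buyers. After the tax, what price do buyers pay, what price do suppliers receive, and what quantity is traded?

Before the tax: set 226 − 5p = 6p + 28 → p* = $18, q* = 136.
With the tax collected from buyers, demand (in seller-price terms) shifts: qd = 226 − 5(p + 16.5).
Solving gives q = 91 with buyers paying $27 and suppliers receiving $10.5 (the $16.5 wedge).
The less price-elastic side of the market bears the larger share of a per-unit tax.

Buyers pay $27; suppliers receive $10.5; quantity = 91.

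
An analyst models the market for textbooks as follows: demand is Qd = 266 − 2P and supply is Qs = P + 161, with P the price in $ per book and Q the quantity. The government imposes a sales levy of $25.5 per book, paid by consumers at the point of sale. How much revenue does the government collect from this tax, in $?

Tax revenue = $4564.5.

Without the tax, 266 − 2P = P + 161 gives 3P = 105, so P* = $35 and Q* = 196.
With the tax collected from consumers, demand (in seller-price terms) shifts: Qd = 266 − 2(P + 25.5).
Solving gives Q = 179 with consumers paying $43.5 and sellers receiving $18 (the $25.5 wedge).
Revenue = t · Q = 25.5 · 179 = $4564.5.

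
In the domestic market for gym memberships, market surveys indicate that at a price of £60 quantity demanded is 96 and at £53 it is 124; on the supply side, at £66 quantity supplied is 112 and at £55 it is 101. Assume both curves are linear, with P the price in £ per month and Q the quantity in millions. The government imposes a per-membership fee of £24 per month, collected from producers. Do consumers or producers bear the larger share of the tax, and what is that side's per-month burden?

Producers bear the larger share: £19.2 per month.

Demand slope: (124 − 96)/(53 − 60) = -4, so Qd = 336 − 4P.
Supply slope: (101 − 112)/(55 − 66) = 1, so Qs = P + 46.
Without the tax, 336 − 4P = P + 46 gives 5P = 290, so P* = £58 and Q* = 104.
With the tax collected from producers, supply shifts: Qs = (P − 24) + 46.
Solving gives Q = 84.8 with consumers paying £62.8 and producers receiving £38.8 (the £24 wedge).
Per-month burden: consumers £4.8, producers £19.2.
Producers take the larger share because supply is less price-elastic here (demand slope 4 vs supply slope 1).
The less price-elastic side of the market bears the larger share of a per-unit tax.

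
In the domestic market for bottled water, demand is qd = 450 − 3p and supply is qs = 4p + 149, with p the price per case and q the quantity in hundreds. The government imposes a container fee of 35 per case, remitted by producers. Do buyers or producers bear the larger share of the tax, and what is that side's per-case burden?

Before the tax: set 450 − 3p = 4p + 149 → p* = 43, q* = 321.
With the tax collected from producers, supply shifts: qs = 4(p − 35) + 149.
Solving gives q = 261 with buyers paying 63 and producers receiving 28 (the 35 wedge).
Per-case burden: buyers 20, producers 15.
Buyers take the larger share because demand is less price-elastic here (demand slope 3 vs supply slope 4).
The less price-elastic side of the market bears the larger share of a per-unit tax.

Buyers bear the larger share: 20 per case.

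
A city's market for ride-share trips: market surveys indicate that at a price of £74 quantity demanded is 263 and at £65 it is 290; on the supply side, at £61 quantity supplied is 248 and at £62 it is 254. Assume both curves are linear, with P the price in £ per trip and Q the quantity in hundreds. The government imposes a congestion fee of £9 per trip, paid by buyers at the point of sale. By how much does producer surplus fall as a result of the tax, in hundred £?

Producer surplus falls by £825 hundred.

Demand slope: (290 − 263)/(65 − 74) = -3, so Qd = 485 − 3P.
Supply slope: (254 − 248)/(62 − 61) = 6, so Qs = 6P − 118.
Before the tax: set 485 − 3P = 6P − 118 → P* = £67, Q* = 284.
With the tax collected from buyers, demand (in seller-price terms) shifts: Qd = 485 − 3(P + 9).
Solving gives Q = 266 with buyers paying £73 and suppliers receiving £64 (the £9 wedge).
ΔPS is the trapezoid between Q = 266 and Q = 284 of height £3: ½ · (284 + 266) · 3 = £825.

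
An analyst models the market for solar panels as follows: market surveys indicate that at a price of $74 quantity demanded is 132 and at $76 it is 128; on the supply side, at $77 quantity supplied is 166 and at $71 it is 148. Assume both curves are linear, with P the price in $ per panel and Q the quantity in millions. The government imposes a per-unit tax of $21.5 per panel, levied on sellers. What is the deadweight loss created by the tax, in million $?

Deadweight loss = $277.35 million.

Demand slope: (128 − 132)/(76 − 74) = -2, so Qd = 280 − 2P.
Supply slope: (148 − 166)/(71 − 77) = 3, so Qs = 3P − 65.
Without the tax, 280 − 2P = 3P − 65 gives 5P = 345, so P* = $69 and Q* = 142.
With the tax collected from sellers, supply shifts: Qs = 3(P − 21.5) − 65.
Solving gives Q = 116.2 with buyers paying $81.9 and sellers receiving $60.4 (the $21.5 wedge).
Quantity falls by |ΔQ| = |142 − 116.2| = 25.8.
DWL = ½ · t · |ΔQ| = ½ · 21.5 · 25.8 = $277.35.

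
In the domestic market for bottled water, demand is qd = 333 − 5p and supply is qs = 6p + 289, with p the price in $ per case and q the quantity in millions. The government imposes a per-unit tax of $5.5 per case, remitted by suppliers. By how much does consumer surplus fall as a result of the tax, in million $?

Consumer surplus falls by $916.5 million.

Before the tax: set 333 − 5p = 6p + 289 → p* = $4, q* = 313.
With the tax collected from suppliers, supply shifts: qs = 6(p − 5.5) + 289.
New equilibrium: buyers pay $7, suppliers receive $1.5, q = 298. (Wedge: pb − ps = 5.5.)
ΔCS is the trapezoid between Q = 298 and Q = 313 of height $3: ½ · (313 + 298) · 3 = $916.5.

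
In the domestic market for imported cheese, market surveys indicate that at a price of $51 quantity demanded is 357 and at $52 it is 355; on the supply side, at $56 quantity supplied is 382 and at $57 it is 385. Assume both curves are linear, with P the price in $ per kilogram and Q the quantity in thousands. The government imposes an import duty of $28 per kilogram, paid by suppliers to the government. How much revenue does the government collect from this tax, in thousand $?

Demand slope: (355 − 357)/(52 − 51) = -2, so Qd = 459 − 2P.
Supply slope: (385 − 382)/(57 − 56) = 3, so Qs = 3P + 214.
Without the tax, 459 − 2P = 3P + 214 gives 5P = 245, so P* = $49 and Q* = 361.
With the tax collected from suppliers, supply shifts: Qs = 3(P − 28) + 214.
Solving gives Q = 327.4 with buyers paying $65.8 and suppliers receiving $37.8 (the $28 wedge).
Revenue = t · Q = 28 · 327.4 = $9167.2.

Tax revenue = $9167.2 thousand.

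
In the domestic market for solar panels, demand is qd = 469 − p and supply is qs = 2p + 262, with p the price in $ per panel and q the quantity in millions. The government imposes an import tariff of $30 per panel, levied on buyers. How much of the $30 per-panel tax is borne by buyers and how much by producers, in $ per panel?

Before the tax: set 469 − p = 2p + 262 → p* = $69, q* = 400.
With the tax collected from buyers, demand (in seller-price terms) shifts: qd = 469 − (p + 30).
Solving gives q = 380 with buyers paying $89 and producers receiving $59 (the $30 wedge).
Burden on buyers: $20; on producers: $10. (They sum to $30.)
The less price-elastic side of the market bears the larger share of a per-unit tax.

Buyers bear $20 per panel; producers bear $10 per panel.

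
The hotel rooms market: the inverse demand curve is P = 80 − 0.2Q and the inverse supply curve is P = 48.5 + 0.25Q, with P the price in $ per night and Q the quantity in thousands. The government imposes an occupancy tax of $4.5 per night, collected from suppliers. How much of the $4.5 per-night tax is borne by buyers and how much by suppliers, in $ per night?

Buyers bear $2 per night; suppliers bear $2.5 per night.

Rewrite in direct form: Qd = 400 − 5P and Qs = 4P − 194.
Without the tax, 400 − 5P = 4P − 194 gives 9P = 594, so P* = $66 and Q* = 70.
With the tax collected from suppliers, supply shifts: Qs = 4(P − 4.5) − 194.
Solving gives Q = 60 with buyers paying $68 and suppliers receiving $63.5 (the $4.5 wedge).
Burden on buyers: $2; on suppliers: $2.5. (They sum to $4.5.)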